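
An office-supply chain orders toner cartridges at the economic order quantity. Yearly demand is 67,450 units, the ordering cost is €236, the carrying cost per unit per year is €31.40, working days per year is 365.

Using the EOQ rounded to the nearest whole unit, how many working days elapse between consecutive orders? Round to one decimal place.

5.4 days

Q* = √(2·D·S / H) = √(2·67,450·236 / 31.4) = √1,013,898.1 ≈ 1,006.93 → Q = 1,007 units
T = Q/D × 365 days = 1,007/67,450 × 365 = 5.449 days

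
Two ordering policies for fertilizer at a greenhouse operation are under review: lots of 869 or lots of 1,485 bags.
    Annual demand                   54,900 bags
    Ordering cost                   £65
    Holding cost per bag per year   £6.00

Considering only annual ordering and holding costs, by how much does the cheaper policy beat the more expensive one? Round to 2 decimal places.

£144.59

Annual cost at Q: ordering D·S/Q plus holding Q·H/2.
TC(869) = (54,900/869)×65 + (869/2)×6 = £6,713.44
TC(1,485) = (54,900/1,485)×65 + (1,485/2)×6 = £6,858.03
Lots of 869 are cheaper by £144.59.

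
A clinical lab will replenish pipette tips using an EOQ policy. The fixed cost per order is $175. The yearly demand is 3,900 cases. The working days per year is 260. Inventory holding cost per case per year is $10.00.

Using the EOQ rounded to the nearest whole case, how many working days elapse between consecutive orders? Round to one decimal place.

24.6 days

EOQ = √(2DS/H) = √(2 × 3,900 × 175 / 10)
    = √(136,500.00) ≈ 369.46 → Q = 369 cases
Days between orders = 260 / (D/Q) = 260 / 10.569 ≈ 24.600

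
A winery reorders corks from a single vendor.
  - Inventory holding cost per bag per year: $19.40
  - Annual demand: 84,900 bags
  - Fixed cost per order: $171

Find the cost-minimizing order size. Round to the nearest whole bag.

EOQ = √(2DS/H) = √(2 × 84,900 × 171 / 19.4)
    = √(1,496,690.72) ≈ 1,223.39

1,223 bags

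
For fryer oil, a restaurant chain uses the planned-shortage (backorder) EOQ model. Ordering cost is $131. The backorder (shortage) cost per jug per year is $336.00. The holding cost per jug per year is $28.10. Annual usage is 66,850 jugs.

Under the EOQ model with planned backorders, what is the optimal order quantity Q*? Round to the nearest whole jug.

Basic EOQ = √(2·66,850·131/28.1) = 789.493
Backorder adjustment √((H+b)/b) = √((28.1+336)/336) = 1.0410
Q* = 789.493 × 1.0410 ≈ 821.84

822 jugs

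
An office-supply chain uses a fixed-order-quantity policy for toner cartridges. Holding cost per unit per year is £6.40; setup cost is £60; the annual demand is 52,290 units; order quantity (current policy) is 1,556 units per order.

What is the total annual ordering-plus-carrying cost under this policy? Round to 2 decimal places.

£6,995.52

Annual ordering cost = (D/Q)·S = (52,290/1,556) × 60 = £2,016.32
Annual holding cost  = (Q/2)·H = (1,556/2) × 6.4 = £4,979.20
Total = £2,016.32 + £4,979.20 = £6,995.52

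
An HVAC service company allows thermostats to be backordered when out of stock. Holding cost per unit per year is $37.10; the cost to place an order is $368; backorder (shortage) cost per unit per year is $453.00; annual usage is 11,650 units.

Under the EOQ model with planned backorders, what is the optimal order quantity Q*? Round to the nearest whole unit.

500 units

Q* = √(2DS/H) · √((H + b)/b)
   = √(2 × 11,650 × 368 / 37.1) · √((37.1 + 453) / 453)
   = 480.745 × 1.0401 ≈ 500.04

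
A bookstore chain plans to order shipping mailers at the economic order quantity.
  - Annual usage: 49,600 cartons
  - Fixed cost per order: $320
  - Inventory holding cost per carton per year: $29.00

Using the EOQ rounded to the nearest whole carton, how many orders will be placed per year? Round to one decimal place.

EOQ = √(2DS/H) = √(2 × 49,600 × 320 / 29)
    = √(1,094,620.69) ≈ 1,046.24 → Q = 1,046
Orders per year = D/Q = 49,600 / 1,046 = 47.419

47.4 orders per year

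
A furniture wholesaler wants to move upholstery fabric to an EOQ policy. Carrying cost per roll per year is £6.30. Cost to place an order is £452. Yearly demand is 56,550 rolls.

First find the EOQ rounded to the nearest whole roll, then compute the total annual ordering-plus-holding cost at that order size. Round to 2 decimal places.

£17,946.13

2DS/H = 2·56,550·452/6.3 = 8,114,476.19
EOQ = √8,114,476.19 ≈ 2,848.59 → Q = 2,849 rolls
Annual ordering cost = (D/Q)·S = (56,550/2,849) × 452 = £8,971.78
Annual holding cost  = (Q/2)·H = (2,849/2) × 6.3 = £8,974.35
Total = £8,971.78 + £8,974.35 = £17,946.13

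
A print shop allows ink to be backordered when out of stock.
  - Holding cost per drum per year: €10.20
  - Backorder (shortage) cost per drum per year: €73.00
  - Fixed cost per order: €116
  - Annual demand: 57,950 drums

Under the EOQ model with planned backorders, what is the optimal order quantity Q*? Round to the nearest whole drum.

1,226 drums

Basic EOQ = √(2·57,950·116/10.2) = 1,148.076
Backorder adjustment √((H+b)/b) = √((10.2+73)/73) = 1.0676
Q* = 1,148.076 × 1.0676 ≈ 1,225.66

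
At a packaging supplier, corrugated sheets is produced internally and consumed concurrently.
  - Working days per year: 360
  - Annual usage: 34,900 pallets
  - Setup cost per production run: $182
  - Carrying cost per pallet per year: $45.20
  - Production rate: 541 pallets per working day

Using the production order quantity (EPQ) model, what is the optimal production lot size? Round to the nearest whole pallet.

585 pallets

d = 34,900/360 = 96.9444 pallets/day;  effective holding cost H(1 − d/p) = 45.2·(1 − 96.9444/541) = 37.10039
Q* = √(2DS / H_eff) = √(2·34,900·182 / 37.10039) ≈ 585.16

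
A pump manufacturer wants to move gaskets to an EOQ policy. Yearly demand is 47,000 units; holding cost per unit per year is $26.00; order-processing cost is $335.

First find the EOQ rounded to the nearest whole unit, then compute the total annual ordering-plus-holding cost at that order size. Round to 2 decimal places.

EOQ = √(2DS/H) = √(2 × 47,000 × 335 / 26)
    = √(1,211,153.85) ≈ 1,100.52 → Q = 1,101 units
Ordering: D/Q × S = 47,000/1,101 × $335 = $14,300.64
Holding:  Q/2 × H = 1,101/2 × $26 = $14,313.00
Total = $14,300.64 + $14,313.00 = $28,613.64

$28,613.64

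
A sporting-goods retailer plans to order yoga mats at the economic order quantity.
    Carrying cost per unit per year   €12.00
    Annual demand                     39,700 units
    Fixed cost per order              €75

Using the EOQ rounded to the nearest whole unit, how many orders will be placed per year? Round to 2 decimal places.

56.39 orders per year

2DS/H = 2·39,700·75/12 = 496,250.00
EOQ = √496,250.00 ≈ 704.45 → Q = 704
Orders per year = D/Q = 39,700 / 704 = 56.392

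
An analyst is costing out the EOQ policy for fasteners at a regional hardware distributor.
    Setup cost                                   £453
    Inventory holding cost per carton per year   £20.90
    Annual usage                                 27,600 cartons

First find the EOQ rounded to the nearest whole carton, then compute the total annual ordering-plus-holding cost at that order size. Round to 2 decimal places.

£22,860.82

Q* = √(2·D·S / H) = √(2·27,600·453 / 20.9) = √1,196,440.2 ≈ 1,093.82 → Q = 1,094 cartons
Ordering: D/Q × S = 27,600/1,094 × £453 = £11,428.52
Holding:  Q/2 × H = 1,094/2 × £20.9 = £11,432.30
Total = £11,428.52 + £11,432.30 = £22,860.82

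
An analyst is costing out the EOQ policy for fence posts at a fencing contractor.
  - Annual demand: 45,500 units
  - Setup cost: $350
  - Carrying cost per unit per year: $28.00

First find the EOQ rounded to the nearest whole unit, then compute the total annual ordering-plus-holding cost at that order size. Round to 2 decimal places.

$29,863.02

Optimal lot size Q* = (2 × 45,500 × $350 / $28)^½ ≈ 1,066.54 → Q = 1,067 units
Ordering: D/Q × S = 45,500/1,067 × $350 = $14,925.02
Holding:  Q/2 × H = 1,067/2 × $28 = $14,938.00
Total = $14,925.02 + $14,938.00 = $29,863.02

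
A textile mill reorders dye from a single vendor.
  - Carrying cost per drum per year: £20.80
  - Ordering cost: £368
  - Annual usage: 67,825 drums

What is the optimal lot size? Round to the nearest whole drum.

2DS/H = 2·67,825·368/20.8 = 2,399,961.54
EOQ = √2,399,961.54 ≈ 1,549.18

1,549 drums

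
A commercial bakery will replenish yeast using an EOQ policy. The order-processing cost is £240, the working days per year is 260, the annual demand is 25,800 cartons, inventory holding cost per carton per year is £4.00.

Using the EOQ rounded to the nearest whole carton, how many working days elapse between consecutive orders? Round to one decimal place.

17.7 days

Optimal lot size Q* = (2 × 25,800 × £240 / £4)^½ ≈ 1,759.55 → Q = 1,760 cartons
Days between orders = 260 / (D/Q) = 260 / 14.659 ≈ 17.736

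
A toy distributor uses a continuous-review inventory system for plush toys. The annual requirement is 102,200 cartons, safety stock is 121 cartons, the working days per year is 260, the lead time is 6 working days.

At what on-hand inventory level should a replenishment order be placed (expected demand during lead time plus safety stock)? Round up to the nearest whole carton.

Daily demand d = 102,200 / 260 = 393.077 cartons/day
Demand during lead time = 393.077 × 6 = 2,358.46
Reorder point = 2,358.46 + 121 = 2,479.46 → round up

2,480 cartons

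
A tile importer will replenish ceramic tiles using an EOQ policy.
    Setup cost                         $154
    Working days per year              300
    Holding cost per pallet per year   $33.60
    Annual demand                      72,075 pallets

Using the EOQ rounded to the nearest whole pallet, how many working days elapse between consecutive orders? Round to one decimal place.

Optimal lot size Q* = (2 × 72,075 × $154 / $33.6)^½ ≈ 812.83 → Q = 813 pallets
T = Q/D × 300 days = 813/72,075 × 300 = 3.384 days

3.4 days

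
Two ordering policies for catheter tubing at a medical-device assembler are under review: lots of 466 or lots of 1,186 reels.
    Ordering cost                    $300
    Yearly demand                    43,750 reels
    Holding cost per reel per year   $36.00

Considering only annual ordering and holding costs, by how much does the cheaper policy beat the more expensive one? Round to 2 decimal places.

$4,138.63

Annual cost at Q: ordering D·S/Q plus holding Q·H/2.
TC(466) = (43,750/466)×300 + (466/2)×36 = $36,553.24
TC(1,186) = (43,750/1,186)×300 + (1,186/2)×36 = $32,414.61
Cheaper: Q = 1,186.  Difference = $4,138.63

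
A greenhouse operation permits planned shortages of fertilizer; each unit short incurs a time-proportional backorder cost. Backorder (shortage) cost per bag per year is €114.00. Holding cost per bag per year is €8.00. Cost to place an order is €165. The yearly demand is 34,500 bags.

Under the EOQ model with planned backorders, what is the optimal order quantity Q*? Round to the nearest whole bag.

Q* = √(2DS/H) · √((H + b)/b)
   = √(2 × 34,500 × 165 / 8) · √((8 + 114) / 114)
   = 1,192.948 × 1.0345 ≈ 1,234.10

1,234 bags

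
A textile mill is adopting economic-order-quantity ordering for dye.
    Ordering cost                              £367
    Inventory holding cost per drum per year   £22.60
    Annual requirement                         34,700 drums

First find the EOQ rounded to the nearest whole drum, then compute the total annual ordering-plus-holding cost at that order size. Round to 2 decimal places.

2DS/H = 2·34,700·367/22.6 = 1,126,982.30
EOQ = √1,126,982.30 ≈ 1,061.59 → Q = 1,062 drums
Orders/yr = 34,700/1,062 = 32.674; ordering cost = 32.674 × £367 = £11,991.43
Average inventory = 1,062/2 = 531; holding cost = 531 × £22.6 = £12,000.60
Total = £11,991.43 + £12,000.60 = £23,992.03

£23,992.03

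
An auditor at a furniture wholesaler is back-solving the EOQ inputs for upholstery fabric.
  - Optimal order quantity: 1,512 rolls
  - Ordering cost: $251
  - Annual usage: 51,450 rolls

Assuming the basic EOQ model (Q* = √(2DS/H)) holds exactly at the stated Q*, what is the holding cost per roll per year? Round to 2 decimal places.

From Q* = √(2DS/H) ⇒ Q*² = 2DS/H.
H = 2DS / Q² = 2 × 51,450 × 251 / 1,512² = 11.2976

$11.30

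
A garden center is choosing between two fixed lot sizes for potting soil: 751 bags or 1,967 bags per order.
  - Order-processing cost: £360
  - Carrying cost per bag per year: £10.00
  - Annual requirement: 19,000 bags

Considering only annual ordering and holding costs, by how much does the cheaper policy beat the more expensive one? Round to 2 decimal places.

For each Q, cost = (D/Q)·S + (Q/2)·H.
TC(751) = (19,000/751)×360 + (751/2)×10 = £12,862.86
TC(1,967) = (19,000/1,967)×360 + (1,967/2)×10 = £13,312.38
Lots of 751 are cheaper by £449.52.

£449.52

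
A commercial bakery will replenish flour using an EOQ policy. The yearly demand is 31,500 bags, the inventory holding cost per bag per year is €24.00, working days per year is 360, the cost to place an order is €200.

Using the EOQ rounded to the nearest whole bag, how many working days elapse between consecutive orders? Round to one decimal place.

8.3 days

Optimal lot size Q* = (2 × 31,500 × €200 / €24)^½ ≈ 724.57 → Q = 725 bags
Cycle time = (working days × Q)/D = (360 × 725) / 31,500 = 8.286 days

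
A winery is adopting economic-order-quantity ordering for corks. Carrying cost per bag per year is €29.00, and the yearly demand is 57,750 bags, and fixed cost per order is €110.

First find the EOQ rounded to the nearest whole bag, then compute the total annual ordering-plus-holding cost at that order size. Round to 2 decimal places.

Q* = √(2·D·S / H) = √(2·57,750·110 / 29) = √438,103.4 ≈ 661.89 → Q = 662 bags
Orders/yr = 57,750/662 = 87.236; ordering cost = 87.236 × €110 = €9,595.92
Average inventory = 662/2 = 331; holding cost = 331 × €29 = €9,599.00
Total = €9,595.92 + €9,599.00 = €19,194.92

€19,194.92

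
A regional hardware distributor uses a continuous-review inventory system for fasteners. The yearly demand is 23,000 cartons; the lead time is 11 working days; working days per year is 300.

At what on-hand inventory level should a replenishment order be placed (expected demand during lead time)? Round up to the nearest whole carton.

Daily demand d = 23,000 / 300 = 76.667 cartons/day
Demand during lead time = 76.667 × 11 = 843.33
Reorder point = 843.33 → round up

844 cartons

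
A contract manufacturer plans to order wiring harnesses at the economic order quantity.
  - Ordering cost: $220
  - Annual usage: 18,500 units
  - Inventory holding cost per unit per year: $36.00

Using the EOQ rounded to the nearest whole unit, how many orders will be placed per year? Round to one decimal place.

Q* = √(2·D·S / H) = √(2·18,500·220 / 36) = √226,111.1 ≈ 475.51 → Q = 476
Orders per year = D/Q = 18,500 / 476 = 38.866

38.9 orders per year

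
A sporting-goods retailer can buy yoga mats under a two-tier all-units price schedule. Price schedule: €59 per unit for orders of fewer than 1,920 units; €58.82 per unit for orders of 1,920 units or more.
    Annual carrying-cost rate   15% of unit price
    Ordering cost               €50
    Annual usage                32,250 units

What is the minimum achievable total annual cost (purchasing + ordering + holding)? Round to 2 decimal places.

H₁ = 15%×€59 = €8.8500;  H₂ = 15%×€58.82 = €8.8230
EOQ₁ = √(2×32,250×50/8.8500) = 603.66  (< 1,920, feasible at tier 1)
EOQ₂ = √(2×32,250×50/8.8230) = 604.58  (< 1,920 → use Q = 1,920 at tier-2 price)
TC(tier 1 (EOQ₁), Q≈603.7) = €1,908,092.40
TC(tier 2, Q≈1,920.0) = €1,906,254.92
Minimum at tier 2: €1,906,254.92

€1,906,254.92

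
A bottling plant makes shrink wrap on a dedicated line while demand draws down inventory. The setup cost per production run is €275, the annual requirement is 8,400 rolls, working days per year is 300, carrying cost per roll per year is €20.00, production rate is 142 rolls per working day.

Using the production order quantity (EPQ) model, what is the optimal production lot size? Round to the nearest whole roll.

d = 8,400/300 = 28.0000 rolls/day;  effective holding cost H(1 − d/p) = 20·(1 − 28.0000/142) = 16.05634
Q* = √(2DS / H_eff) = √(2·8,400·275 / 16.05634) ≈ 536.41

536 rolls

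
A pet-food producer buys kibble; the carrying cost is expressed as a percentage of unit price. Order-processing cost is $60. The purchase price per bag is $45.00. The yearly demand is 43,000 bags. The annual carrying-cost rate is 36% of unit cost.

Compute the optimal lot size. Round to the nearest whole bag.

Holding cost per bag per year: H = 36% × $45 = $16.2000
EOQ = √(2DS/H) = √(2 × 43,000 × 60 / 16.2)
    = √(318,518.52) ≈ 564.37

564 bags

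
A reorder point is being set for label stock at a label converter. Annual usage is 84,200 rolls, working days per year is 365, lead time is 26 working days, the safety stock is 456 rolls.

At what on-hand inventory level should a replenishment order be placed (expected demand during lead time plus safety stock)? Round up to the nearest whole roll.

Daily demand d = 84,200 / 365 = 230.685 rolls/day
Demand during lead time = 230.685 × 26 = 5,997.81
Reorder point = 5,997.81 + 456 = 6,453.81 → round up

6,454 rolls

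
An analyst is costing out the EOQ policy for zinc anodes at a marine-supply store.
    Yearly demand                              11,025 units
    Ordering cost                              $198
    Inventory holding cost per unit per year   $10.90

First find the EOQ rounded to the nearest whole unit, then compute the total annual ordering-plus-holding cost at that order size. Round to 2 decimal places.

$6,898.43

2DS/H = 2·11,025·198/10.9 = 400,541.28
EOQ = √400,541.28 ≈ 632.88 → Q = 633 units
Annual ordering cost = (D/Q)·S = (11,025/633) × 198 = $3,448.58
Annual holding cost  = (Q/2)·H = (633/2) × 10.9 = $3,449.85
Total = $3,448.58 + $3,449.85 = $6,898.43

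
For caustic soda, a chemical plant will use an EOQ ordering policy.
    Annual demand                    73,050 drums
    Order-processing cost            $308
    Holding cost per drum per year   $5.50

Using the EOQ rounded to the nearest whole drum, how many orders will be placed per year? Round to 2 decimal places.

25.54 orders per year

Q* = √(2·D·S / H) = √(2·73,050·308 / 5.5) = √8,181,600.0 ≈ 2,860.35 → Q = 2,860
Orders per year = D/Q = 73,050 / 2,860 = 25.542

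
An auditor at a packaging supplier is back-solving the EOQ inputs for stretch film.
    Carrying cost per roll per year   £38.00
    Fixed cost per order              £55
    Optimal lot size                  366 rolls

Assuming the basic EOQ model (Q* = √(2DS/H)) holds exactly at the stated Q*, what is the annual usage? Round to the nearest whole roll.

From Q* = √(2DS/H) ⇒ Q*² = 2DS/H.
D = Q²H / (2S) = 366² × 38 / (2 × 55) = 46,275.71

46,276 rolls per year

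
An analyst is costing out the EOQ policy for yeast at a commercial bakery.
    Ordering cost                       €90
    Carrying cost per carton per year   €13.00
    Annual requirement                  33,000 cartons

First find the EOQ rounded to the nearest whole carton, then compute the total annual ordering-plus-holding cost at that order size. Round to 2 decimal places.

€8,787.49

EOQ = √(2DS/H) = √(2 × 33,000 × 90 / 13)
    = √(456,923.08) ≈ 675.96 → Q = 676 cartons
Orders/yr = 33,000/676 = 48.817; ordering cost = 48.817 × €90 = €4,393.49
Average inventory = 676/2 = 338; holding cost = 338 × €13 = €4,394.00
Total = €4,393.49 + €4,394.00 = €8,787.49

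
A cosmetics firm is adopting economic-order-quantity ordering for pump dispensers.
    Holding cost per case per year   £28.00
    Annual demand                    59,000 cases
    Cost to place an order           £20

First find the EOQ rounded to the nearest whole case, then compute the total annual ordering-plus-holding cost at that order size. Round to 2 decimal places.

Q* = √(2·D·S / H) = √(2·59,000·20 / 28) = √84,285.7 ≈ 290.32 → Q = 290 cases
Annual ordering cost = (D/Q)·S = (59,000/290) × 20 = £4,068.97
Annual holding cost  = (Q/2)·H = (290/2) × 28 = £4,060.00
Total = £4,068.97 + £4,060.00 = £8,128.97

£8,128.97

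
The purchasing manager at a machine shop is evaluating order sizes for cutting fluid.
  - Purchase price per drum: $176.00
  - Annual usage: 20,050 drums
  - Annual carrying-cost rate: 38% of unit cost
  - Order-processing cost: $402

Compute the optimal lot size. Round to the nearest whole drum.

Carrying cost H = $176 × 38% = $66.8800/drum/yr
EOQ = √(2DS/H) = √(2 × 20,050 × 402 / 66.88)
    = √(241,031.70) ≈ 490.95

491 drums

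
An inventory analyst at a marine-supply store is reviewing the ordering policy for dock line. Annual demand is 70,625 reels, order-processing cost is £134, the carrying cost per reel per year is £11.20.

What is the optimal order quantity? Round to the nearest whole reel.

Q* = √(2·D·S / H) = √(2·70,625·134 / 11.2) = √1,689,955.4 ≈ 1,299.98

1,300 reels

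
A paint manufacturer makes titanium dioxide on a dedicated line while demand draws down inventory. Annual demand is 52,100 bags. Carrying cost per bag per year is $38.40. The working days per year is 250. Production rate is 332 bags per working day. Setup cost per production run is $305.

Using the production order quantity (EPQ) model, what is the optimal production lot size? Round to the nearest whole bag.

1,491 bags

Daily demand d = 52,100/250 = 208.400; p = 332; 1 − d/p = 0.37229
EPQ = √(2DS / (H(1 − d/p)))
    = √(2 × 52,100 × 305 / (38.4 × 0.37229)) ≈ 1,491.00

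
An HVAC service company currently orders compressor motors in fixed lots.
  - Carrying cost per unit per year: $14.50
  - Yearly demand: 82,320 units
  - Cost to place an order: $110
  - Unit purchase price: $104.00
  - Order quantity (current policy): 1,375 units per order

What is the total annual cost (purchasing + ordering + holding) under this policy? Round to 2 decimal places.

$8,577,834.35

Annual ordering cost = (D/Q)·S = (82,320/1,375) × 110 = $6,585.60
Annual holding cost  = (Q/2)·H = (1,375/2) × 14.5 = $9,968.75
Purchase cost = D·C = 82,320 × 104 = $8,561,280.00
Total = $6,585.60 + $9,968.75 + $8,561,280.00 = $8,577,834.35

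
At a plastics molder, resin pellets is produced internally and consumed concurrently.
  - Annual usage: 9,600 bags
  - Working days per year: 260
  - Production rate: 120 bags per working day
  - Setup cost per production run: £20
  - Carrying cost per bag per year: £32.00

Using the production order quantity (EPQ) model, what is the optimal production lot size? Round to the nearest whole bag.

Daily demand d = 9,600/260 = 36.923; p = 120; 1 − d/p = 0.69231
EPQ = √(2DS / (H(1 − d/p)))
    = √(2 × 9,600 × 20 / (32 × 0.69231)) ≈ 131.66

132 bags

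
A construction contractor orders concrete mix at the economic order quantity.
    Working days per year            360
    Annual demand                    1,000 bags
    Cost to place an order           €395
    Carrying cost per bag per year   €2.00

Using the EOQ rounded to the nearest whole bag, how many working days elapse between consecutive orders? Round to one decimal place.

EOQ = √(2DS/H) = √(2 × 1,000 × 395 / 2)
    = √(395,000.00) ≈ 628.49 → Q = 628 bags
Days between orders = 360 / (D/Q) = 360 / 1.592 ≈ 226.080

226.1 days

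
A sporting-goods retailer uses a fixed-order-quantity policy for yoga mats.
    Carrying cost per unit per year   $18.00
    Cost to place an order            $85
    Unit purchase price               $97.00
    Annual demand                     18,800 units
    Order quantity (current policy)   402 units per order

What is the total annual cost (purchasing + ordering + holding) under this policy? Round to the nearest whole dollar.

$1,831,193

Annual ordering cost = (D/Q)·S = (18,800/402) × 85 = $3,975.12
Annual holding cost  = (Q/2)·H = (402/2) × 18 = $3,618.00
Purchase cost = D·C = 18,800 × 97 = $1,823,600.00
Total = $3,975.12 + $3,618.00 + $1,823,600.00 = $1,831,193.12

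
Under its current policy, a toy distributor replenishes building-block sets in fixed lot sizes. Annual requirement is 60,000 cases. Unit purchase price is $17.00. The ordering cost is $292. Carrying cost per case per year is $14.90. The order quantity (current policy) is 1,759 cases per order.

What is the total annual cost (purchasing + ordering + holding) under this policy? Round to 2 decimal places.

Ordering: D/Q × S = 60,000/1,759 × $292 = $9,960.20
Holding:  Q/2 × H = 1,759/2 × $14.9 = $13,104.55
Purchase cost = D·C = 60,000 × 17 = $1,020,000.00
Total = $9,960.20 + $13,104.55 + $1,020,000.00 = $1,043,064.75

$1,043,064.75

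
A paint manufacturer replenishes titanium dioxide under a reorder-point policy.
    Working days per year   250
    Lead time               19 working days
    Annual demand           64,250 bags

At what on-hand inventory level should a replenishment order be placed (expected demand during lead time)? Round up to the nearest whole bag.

4,883 bags

Daily demand d = 64,250 / 250 = 257.000 bags/day
Demand during lead time = 257.000 × 19 = 4,883.00
Reorder point = 4,883.00 → round up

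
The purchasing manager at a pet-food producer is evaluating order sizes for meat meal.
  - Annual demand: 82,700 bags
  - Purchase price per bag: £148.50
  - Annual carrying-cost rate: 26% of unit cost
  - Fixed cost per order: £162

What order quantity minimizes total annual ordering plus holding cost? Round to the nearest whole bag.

833 bags

Holding cost per bag per year: H = 26% × £148.5 = £38.6100
Optimal lot size Q* = (2 × 82,700 × £162 / £38.61)^½ ≈ 833.06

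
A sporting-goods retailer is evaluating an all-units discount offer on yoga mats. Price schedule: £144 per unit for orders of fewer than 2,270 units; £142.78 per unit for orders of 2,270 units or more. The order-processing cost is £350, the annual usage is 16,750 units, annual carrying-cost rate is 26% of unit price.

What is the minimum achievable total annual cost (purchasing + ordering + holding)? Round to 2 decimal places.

£2,432,951.95

H₁ = 26%×£144 = £37.4400;  H₂ = 26%×£142.78 = £37.1228
EOQ₁ = √(2×16,750×350/37.4400) = 559.61  (< 2,270, feasible at tier 1)
EOQ₂ = √(2×16,750×350/37.1228) = 562.00  (< 2,270 → use Q = 2,270 at tier-2 price)
TC(tier 1 (EOQ₁), Q≈559.6) = £2,432,951.95
TC(tier 2, Q≈2,270.0) = £2,436,281.98
Minimum at tier 1 (EOQ₁): £2,432,951.95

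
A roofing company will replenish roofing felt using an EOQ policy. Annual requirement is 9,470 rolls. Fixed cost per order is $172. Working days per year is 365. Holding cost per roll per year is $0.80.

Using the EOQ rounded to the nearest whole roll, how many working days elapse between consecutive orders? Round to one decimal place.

77.8 days

EOQ = √(2DS/H) = √(2 × 9,470 × 172 / 0.8)
    = √(4,072,100.00) ≈ 2,017.94 → Q = 2,018 rolls
Cycle time = (working days × Q)/D = (365 × 2,018) / 9,470 = 77.779 days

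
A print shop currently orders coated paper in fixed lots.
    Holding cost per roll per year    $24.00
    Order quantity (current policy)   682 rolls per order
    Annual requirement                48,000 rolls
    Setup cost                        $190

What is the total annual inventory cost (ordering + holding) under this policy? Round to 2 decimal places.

$21,556.43

Ordering: D/Q × S = 48,000/682 × $190 = $13,372.43
Holding:  Q/2 × H = 682/2 × $24 = $8,184.00
Total = $13,372.43 + $8,184.00 = $21,556.43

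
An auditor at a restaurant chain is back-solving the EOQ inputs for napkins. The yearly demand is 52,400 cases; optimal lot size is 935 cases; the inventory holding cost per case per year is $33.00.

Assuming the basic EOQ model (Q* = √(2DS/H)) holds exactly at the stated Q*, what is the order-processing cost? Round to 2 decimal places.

EOQ relation: Q² = 2DS/H, so rearrange for the unknown.
S = Q²H / (2D) = 935² × 33 / (2 × 52,400) = 275.2808

$275.28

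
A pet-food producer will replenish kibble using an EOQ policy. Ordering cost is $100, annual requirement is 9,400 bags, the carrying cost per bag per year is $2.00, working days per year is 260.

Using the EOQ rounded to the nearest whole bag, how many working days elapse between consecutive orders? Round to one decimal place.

26.8 days

EOQ = √(2DS/H) = √(2 × 9,400 × 100 / 2)
    = √(940,000.00) ≈ 969.54 → Q = 970 bags
Cycle time = (working days × Q)/D = (260 × 970) / 9,400 = 26.830 days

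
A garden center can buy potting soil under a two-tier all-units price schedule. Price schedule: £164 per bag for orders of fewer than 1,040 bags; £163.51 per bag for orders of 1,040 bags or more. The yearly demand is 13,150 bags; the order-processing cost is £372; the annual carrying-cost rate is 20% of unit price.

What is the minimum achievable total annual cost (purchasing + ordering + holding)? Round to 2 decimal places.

£2,171,865.19

H₁ = 20%×£164 = £32.8000;  H₂ = 20%×£163.51 = £32.7020
EOQ₁ = √(2×13,150×372/32.8000) = 546.15  (< 1,040, feasible at tier 1)
EOQ₂ = √(2×13,150×372/32.7020) = 546.97  (< 1,040 → use Q = 1,040 at tier-2 price)
TC(tier 1 (EOQ₁), Q≈546.2) = £2,174,513.74
TC(tier 2, Q≈1,040.0) = £2,171,865.19
Minimum at tier 2: £2,171,865.19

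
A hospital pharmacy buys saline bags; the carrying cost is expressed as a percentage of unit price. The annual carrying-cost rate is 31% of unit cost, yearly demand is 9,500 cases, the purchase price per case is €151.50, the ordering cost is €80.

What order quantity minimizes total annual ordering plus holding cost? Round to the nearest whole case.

H = i·C = 0.31 × €151.5 = €46.9650 per case-year
Optimal lot size Q* = (2 × 9,500 × €80 / €46.965)^½ ≈ 179.90

180 cases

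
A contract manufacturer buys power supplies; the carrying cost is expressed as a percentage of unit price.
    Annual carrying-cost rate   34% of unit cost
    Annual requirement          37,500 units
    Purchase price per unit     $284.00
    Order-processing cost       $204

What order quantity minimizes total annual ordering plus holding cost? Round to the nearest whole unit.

398 units

Carrying cost H = $284 × 34% = $96.5600/unit/yr
EOQ = √(2DS/H) = √(2 × 37,500 × 204 / 96.56)
    = √(158,450.70) ≈ 398.06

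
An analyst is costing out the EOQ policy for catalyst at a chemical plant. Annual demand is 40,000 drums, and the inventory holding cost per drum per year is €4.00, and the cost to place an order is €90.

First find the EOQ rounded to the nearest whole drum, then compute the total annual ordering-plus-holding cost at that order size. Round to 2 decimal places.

€5,366.56

2DS/H = 2·40,000·90/4 = 1,800,000.00
EOQ = √1,800,000.00 ≈ 1,341.64 → Q = 1,342 drums
Ordering: D/Q × S = 40,000/1,342 × €90 = €2,682.56
Holding:  Q/2 × H = 1,342/2 × €4 = €2,684.00
Total = €2,682.56 + €2,684.00 = €5,366.56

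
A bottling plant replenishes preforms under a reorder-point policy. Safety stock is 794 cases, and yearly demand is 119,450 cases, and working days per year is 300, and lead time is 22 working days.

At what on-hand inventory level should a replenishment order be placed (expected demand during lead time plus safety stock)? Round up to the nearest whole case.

Daily demand d = 119,450 / 300 = 398.167 cases/day
Demand during lead time = 398.167 × 22 = 8,759.67
Reorder point = 8,759.67 + 794 = 9,553.67 → round up

9,554 cases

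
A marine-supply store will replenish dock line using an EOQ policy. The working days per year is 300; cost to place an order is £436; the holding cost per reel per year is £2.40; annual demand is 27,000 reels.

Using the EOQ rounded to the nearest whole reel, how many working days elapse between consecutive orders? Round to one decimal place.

Q* = √(2·D·S / H) = √(2·27,000·436 / 2.4) = √9,810,000.0 ≈ 3,132.09 → Q = 3,132 reels
Days between orders = 300 / (D/Q) = 300 / 8.621 ≈ 34.800

34.8 days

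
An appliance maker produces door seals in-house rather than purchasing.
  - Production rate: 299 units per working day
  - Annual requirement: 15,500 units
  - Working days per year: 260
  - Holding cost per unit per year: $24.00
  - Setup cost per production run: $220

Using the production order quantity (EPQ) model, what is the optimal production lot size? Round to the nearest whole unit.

d = 15,500/260 = 59.6154 units/day;  effective holding cost H(1 − d/p) = 24·(1 − 59.6154/299) = 19.21482
Q* = √(2DS / H_eff) = √(2·15,500·220 / 19.21482) ≈ 595.76

596 units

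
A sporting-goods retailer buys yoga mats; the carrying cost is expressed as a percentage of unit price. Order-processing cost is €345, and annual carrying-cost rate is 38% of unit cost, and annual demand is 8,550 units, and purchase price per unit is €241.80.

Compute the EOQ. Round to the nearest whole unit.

Carrying cost H = €241.8 × 38% = €91.8840/unit/yr
Q* = √(2·D·S / H) = √(2·8,550·345 / 91.884) = √64,206.0 ≈ 253.39

253 units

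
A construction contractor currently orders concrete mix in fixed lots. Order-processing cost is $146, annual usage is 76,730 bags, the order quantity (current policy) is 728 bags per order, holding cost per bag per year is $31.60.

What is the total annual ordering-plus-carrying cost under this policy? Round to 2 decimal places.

Annual ordering cost = (D/Q)·S = (76,730/728) × 146 = $15,388.16
Annual holding cost  = (Q/2)·H = (728/2) × 31.6 = $11,502.40
Total = $15,388.16 + $11,502.40 = $26,890.56

$26,890.56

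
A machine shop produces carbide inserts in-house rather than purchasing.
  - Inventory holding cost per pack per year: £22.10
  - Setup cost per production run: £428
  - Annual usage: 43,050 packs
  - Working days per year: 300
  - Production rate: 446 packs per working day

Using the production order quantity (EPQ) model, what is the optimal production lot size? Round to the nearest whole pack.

1,568 packs

Daily demand d = 43,050/300 = 143.500; p = 446; 1 − d/p = 0.67825
EPQ = √(2DS / (H(1 − d/p)))
    = √(2 × 43,050 × 428 / (22.1 × 0.67825)) ≈ 1,567.95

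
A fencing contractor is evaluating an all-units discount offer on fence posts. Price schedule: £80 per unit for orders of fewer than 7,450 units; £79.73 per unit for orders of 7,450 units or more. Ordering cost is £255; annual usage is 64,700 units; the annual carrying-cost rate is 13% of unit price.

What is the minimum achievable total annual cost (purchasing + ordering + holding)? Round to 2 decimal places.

H₁ = 13%×£80 = £10.4000;  H₂ = 13%×£79.73 = £10.3649
EOQ₁ = √(2×64,700×255/10.4000) = 1,781.23  (< 7,450, feasible at tier 1)
EOQ₂ = √(2×64,700×255/10.3649) = 1,784.25  (< 7,450 → use Q = 7,450 at tier-2 price)
TC(tier 1 (EOQ₁), Q≈1,781.2) = £5,194,524.82
TC(tier 2, Q≈7,450.0) = £5,199,354.82
Minimum at tier 1 (EOQ₁): £5,194,524.82

£5,194,524.82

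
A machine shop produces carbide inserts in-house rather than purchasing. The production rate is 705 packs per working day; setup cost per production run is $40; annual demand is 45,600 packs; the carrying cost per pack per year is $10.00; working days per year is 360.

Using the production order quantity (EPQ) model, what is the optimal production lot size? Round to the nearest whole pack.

d = 45,600/360 = 126.6667 packs/day;  effective holding cost H(1 − d/p) = 10·(1 − 126.6667/705) = 8.20331
Q* = √(2DS / H_eff) = √(2·45,600·40 / 8.20331) ≈ 666.86

667 packs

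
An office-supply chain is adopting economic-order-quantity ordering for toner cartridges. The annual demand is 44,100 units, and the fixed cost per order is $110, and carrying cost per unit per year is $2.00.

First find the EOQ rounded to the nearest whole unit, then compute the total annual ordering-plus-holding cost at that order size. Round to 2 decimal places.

$4,405.00

EOQ = √(2DS/H) = √(2 × 44,100 × 110 / 2)
    = √(4,851,000.00) ≈ 2,202.50 → Q = 2,202 units
Orders/yr = 44,100/2,202 = 20.027; ordering cost = 20.027 × $110 = $2,203.00
Average inventory = 2,202/2 = 1101; holding cost = 1101 × $2 = $2,202.00
Total = $2,203.00 + $2,202.00 = $4,405.00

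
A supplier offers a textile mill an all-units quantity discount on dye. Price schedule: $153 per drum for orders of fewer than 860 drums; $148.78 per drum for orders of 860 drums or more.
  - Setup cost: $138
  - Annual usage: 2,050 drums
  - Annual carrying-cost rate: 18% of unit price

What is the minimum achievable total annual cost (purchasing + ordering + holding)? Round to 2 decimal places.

$316,843.53

H₁ = 18%×$153 = $27.5400;  H₂ = 18%×$148.78 = $26.7804
EOQ₁ = √(2×2,050×138/27.5400) = 143.33  (< 860, feasible at tier 1)
EOQ₂ = √(2×2,050×138/26.7804) = 145.35  (< 860 → use Q = 860 at tier-2 price)
TC(tier 1 (EOQ₁), Q≈143.3) = $317,597.42
TC(tier 2, Q≈860.0) = $316,843.53
Minimum at tier 2: $316,843.53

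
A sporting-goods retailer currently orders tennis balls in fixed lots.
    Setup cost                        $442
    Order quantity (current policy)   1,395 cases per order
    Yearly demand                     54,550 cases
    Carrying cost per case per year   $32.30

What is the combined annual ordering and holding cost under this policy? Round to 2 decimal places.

$39,813.19

Annual ordering cost = (D/Q)·S = (54,550/1,395) × 442 = $17,283.94
Annual holding cost  = (Q/2)·H = (1,395/2) × 32.3 = $22,529.25
Total = $17,283.94 + $22,529.25 = $39,813.19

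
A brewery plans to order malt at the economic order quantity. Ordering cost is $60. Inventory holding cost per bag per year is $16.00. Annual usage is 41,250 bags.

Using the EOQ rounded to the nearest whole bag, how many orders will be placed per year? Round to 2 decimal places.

2DS/H = 2·41,250·60/16 = 309,375.00
EOQ = √309,375.00 ≈ 556.21 → Q = 556
Orders per year = D/Q = 41,250 / 556 = 74.191

74.19 orders per year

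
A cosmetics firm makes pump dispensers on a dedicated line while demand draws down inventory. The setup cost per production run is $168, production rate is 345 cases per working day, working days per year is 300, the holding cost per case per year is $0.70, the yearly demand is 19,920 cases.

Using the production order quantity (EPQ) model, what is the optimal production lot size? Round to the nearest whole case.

3,441 cases

Daily demand d = 19,920/300 = 66.400; p = 345; 1 − d/p = 0.80754
EPQ = √(2DS / (H(1 − d/p)))
    = √(2 × 19,920 × 168 / (0.7 × 0.80754)) ≈ 3,441.00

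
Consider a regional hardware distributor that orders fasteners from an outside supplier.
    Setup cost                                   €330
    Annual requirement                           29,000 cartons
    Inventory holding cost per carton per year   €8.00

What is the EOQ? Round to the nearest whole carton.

1,547 cartons

Q* = √(2·D·S / H) = √(2·29,000·330 / 8) = √2,392,500.0 ≈ 1,546.77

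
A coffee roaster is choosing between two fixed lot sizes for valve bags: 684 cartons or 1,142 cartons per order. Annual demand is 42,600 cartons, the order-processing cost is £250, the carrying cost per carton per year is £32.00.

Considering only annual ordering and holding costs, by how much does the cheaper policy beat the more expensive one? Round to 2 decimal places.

TC(Q) = (D/Q)S + (Q/2)H
TC(684) = (42,600/684)×250 + (684/2)×32 = £26,514.18
TC(1,142) = (42,600/1,142)×250 + (1,142/2)×32 = £27,597.74
Cheaper: Q = 684.  Difference = £1,083.57

£1,083.57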